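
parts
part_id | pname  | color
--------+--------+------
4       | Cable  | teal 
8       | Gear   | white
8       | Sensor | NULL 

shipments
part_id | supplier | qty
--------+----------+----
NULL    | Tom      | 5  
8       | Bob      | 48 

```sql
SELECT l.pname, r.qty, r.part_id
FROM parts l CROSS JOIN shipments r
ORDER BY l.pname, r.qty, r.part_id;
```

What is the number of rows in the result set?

6

CROSS JOIN pairs every row of `parts` with every row of `shipments`: 3 × 2 = 6 rows.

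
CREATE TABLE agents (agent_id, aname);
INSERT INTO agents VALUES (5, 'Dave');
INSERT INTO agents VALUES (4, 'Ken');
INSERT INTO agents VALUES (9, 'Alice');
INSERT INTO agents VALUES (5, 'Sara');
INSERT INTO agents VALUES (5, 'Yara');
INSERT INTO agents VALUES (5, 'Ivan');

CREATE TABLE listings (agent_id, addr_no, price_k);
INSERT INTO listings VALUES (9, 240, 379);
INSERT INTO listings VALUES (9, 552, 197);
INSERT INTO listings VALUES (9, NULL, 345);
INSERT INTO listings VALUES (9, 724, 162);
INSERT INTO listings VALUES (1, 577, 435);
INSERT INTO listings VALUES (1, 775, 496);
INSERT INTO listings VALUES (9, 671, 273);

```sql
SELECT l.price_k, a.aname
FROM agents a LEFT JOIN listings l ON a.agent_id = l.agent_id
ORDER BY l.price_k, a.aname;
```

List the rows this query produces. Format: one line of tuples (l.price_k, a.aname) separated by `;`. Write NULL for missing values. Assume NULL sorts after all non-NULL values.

(162, Alice); (197, Alice); (273, Alice); (345, Alice); (379, Alice); (NULL, Dave); (NULL, Ivan); (NULL, Ken); (NULL, Sara); (NULL, Yara)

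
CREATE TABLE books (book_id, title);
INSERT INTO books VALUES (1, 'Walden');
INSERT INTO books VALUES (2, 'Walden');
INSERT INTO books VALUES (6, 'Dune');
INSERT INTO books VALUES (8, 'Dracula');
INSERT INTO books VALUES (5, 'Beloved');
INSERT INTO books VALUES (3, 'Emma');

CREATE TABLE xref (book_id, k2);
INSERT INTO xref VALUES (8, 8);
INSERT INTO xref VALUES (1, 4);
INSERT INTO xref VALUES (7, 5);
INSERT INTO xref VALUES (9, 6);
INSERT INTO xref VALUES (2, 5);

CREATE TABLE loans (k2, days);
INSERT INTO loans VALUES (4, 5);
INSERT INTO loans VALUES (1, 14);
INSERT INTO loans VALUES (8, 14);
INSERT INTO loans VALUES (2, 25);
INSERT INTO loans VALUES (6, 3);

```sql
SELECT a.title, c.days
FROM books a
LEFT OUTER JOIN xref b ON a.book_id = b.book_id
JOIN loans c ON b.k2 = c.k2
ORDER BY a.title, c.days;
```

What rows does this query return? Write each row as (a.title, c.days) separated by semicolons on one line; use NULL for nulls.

(Dracula, 14); (Walden, 5)

Step 1 — a LEFT JOIN b on book_id → 6 row(s).
Then INNER JOIN `loans c` on k2: keep only rows whose b.k2 appears in c.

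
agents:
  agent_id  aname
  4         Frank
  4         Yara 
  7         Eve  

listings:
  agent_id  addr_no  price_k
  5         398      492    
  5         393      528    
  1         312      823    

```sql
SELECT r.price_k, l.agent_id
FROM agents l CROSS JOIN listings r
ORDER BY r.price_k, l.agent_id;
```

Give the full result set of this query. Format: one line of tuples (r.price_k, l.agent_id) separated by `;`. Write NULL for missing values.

(492, 4); (492, 4); (492, 7); (528, 4); (528, 4); (528, 7); (823, 4); (823, 4); (823, 7)

CROSS JOIN pairs every row of `agents` with every row of `listings`: 3 × 3 = 9 rows.
After projecting and ordering:
r.price_k | l.agent_id
492 | 4
492 | 4
492 | 7
528 | 4
528 | 4
528 | 7
823 | 4
823 | 4
823 | 7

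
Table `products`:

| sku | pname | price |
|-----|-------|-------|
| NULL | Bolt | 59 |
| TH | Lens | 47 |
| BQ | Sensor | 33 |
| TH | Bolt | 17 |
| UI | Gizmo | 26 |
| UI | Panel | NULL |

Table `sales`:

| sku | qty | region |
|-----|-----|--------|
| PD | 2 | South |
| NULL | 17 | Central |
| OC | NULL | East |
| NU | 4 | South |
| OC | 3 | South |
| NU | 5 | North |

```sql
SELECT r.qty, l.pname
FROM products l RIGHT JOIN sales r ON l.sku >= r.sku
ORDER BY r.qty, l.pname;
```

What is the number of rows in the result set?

21

RIGHT JOIN keeps every row from `sales`; unmatched rows get NULL for `products`'s columns.
Matching on l.sku >= r.sku. A NULL in a compared column never satisfies the condition.
Matched pairs: 20; unmatched r rows kept: 1.
Total: 20 matched + 1 padded = 21 rows.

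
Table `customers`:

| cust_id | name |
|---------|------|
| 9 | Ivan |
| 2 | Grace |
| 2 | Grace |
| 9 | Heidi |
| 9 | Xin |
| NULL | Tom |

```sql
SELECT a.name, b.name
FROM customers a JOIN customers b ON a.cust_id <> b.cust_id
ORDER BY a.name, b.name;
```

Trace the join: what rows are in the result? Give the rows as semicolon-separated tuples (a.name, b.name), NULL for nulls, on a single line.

INNER JOIN keeps only pairs where the ON condition holds.
Matching on a.cust_id <> b.cust_id. A NULL in a compared column never satisfies the condition.
Matched pairs: 12.

(Grace, Heidi); (Grace, Heidi); (Grace, Ivan); (Grace, Ivan); (Grace, Xin); (Grace, Xin); (Heidi, Grace); (Heidi, Grace); (Ivan, Grace); (Ivan, Grace); (Xin, Grace); (Xin, Grace)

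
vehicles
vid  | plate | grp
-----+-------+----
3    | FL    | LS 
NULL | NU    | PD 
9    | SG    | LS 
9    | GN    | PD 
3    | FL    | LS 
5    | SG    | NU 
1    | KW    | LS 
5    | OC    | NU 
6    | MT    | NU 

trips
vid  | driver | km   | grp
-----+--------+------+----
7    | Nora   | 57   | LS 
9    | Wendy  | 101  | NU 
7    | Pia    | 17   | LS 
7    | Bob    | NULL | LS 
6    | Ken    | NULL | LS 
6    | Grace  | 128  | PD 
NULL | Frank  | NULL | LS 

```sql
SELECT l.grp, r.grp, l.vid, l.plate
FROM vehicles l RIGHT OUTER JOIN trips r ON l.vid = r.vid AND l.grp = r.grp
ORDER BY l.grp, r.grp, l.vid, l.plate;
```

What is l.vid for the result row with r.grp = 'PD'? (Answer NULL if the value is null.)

RIGHT JOIN keeps every row from `trips`; unmatched rows get NULL for `vehicles`'s columns.
Matching on l.vid = r.vid AND l.grp = r.grp. A NULL in a compared column never satisfies the condition.
- l (vid=3, grp=LS) has no partner in r.
- l (vid=NULL, grp=PD) has no partner in r.
- l (vid=9, grp=LS) has no partner in r.
- l (vid=9, grp=PD) has no partner in r.
- l (vid=3, grp=LS) has no partner in r.
- l (vid=5, grp=NU) has no partner in r.
- l (vid=1, grp=LS) has no partner in r.
- l (vid=5, grp=NU) has no partner in r.
- l (vid=6, grp=NU) has no partner in r.
- 7 r row(s) had no l match → kept, l columns NULL.

NULL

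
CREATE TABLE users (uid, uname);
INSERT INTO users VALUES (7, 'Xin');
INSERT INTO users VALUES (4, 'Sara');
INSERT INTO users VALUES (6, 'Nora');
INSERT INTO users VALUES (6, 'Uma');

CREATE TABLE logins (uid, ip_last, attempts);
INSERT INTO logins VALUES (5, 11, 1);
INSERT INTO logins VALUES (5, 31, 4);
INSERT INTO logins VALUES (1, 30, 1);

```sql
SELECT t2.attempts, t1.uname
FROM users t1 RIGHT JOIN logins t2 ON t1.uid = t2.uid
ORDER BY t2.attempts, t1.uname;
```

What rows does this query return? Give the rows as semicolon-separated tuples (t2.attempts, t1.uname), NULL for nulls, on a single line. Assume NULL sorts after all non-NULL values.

RIGHT JOIN keeps every row from `logins`; unmatched rows get NULL for `users`'s columns.
Matching on t1.uid = t2.uid.
- t1 (uid=7) has no partner in t2.
- t1 (uid=4) has no partner in t2.
- t1 (uid=6) has no partner in t2.
- t1 (uid=6) has no partner in t2.
- 3 t2 row(s) had no t1 match → kept, t1 columns NULL.
After projecting and ordering:
t2.attempts | t1.uname
1 | NULL
1 | NULL
4 | NULL

(1, NULL); (1, NULL); (4, NULL)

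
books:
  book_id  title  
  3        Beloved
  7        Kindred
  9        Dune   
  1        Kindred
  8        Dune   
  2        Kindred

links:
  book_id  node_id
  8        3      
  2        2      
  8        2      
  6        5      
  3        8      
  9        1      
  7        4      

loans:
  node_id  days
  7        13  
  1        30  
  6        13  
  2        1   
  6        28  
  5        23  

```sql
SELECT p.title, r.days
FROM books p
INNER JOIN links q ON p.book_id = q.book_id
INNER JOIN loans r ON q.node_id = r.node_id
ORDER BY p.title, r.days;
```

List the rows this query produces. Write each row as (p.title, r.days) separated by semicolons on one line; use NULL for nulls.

(Dune, 1); (Dune, 30); (Kindred, 1)

Joins associate left-to-right: books INNER JOIN links on book_id gives 6 intermediate row(s).
Then INNER JOIN `loans r` on node_id: keep only rows whose q.node_id appears in r.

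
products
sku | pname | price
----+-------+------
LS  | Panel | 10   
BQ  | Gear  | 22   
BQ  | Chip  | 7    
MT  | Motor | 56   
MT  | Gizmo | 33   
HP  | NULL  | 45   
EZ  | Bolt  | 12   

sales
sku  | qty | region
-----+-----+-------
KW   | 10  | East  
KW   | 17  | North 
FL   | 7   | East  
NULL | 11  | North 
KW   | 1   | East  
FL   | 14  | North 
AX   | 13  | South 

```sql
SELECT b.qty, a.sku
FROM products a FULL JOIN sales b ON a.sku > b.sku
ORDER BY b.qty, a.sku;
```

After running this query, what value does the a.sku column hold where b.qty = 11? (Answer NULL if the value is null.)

FULL OUTER JOIN keeps every row from both sides; unmatched rows get NULL for the other side's columns.
Matching on a.sku > b.sku. A NULL in a compared column never satisfies the condition.
Matched pairs: 24; unmatched a rows kept: 0; unmatched b rows kept: 1.

NULL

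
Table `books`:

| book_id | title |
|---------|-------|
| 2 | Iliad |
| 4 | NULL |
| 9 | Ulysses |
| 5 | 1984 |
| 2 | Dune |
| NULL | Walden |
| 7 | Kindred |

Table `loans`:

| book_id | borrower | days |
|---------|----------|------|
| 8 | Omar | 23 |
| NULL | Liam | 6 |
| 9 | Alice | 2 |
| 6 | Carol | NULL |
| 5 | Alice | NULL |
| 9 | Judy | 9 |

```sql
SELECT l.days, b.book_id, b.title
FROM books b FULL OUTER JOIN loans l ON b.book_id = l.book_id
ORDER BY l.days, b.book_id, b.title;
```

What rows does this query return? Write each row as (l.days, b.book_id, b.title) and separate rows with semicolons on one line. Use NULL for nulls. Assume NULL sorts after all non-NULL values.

FULL OUTER JOIN keeps every row from both sides; unmatched rows get NULL for the other side's columns.
Matching on b.book_id = l.book_id. A NULL in a compared column never satisfies the condition.
Matched pairs: 3; unmatched b rows kept: 5; unmatched l rows kept: 3.

(2, 9, Ulysses); (6, NULL, NULL); (9, 9, Ulysses); (23, NULL, NULL); (NULL, 2, Dune); (NULL, 2, Iliad); (NULL, 4, NULL); (NULL, 5, 1984); (NULL, 7, Kindred); (NULL, NULL, Walden); (NULL, NULL, NULL)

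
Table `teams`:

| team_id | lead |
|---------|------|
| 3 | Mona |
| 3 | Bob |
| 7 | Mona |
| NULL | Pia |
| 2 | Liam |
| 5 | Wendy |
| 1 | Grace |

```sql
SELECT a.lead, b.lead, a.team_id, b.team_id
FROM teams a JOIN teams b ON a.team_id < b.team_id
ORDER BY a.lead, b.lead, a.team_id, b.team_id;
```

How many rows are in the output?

14

INNER JOIN keeps only pairs where the ON condition holds.
Matching on a.team_id < b.team_id. A NULL in a compared column never satisfies the condition.
- team_id=3: 2 matching b row(s), so 2 row(s) emitted.
- team_id=3: 2 matching b row(s), so 2 row(s) emitted.
- team_id=7: no matching b row, dropped.
- team_id=NULL: no matching b row, dropped.
- team_id=2: 4 matching b row(s), so 4 row(s) emitted.
- team_id=5: 1 matching b row(s), so 1 row(s) emitted.
- team_id=1: 5 matching b row(s), so 5 row(s) emitted.
Total: 14 rows.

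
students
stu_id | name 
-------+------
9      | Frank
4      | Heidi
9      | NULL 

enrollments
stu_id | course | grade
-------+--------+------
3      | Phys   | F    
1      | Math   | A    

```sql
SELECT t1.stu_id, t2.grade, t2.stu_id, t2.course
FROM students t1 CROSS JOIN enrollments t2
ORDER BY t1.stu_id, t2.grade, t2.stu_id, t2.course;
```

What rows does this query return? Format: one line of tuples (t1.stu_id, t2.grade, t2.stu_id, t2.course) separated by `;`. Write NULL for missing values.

(4, A, 1, Math); (4, F, 3, Phys); (9, A, 1, Math); (9, A, 1, Math); (9, F, 3, Phys); (9, F, 3, Phys)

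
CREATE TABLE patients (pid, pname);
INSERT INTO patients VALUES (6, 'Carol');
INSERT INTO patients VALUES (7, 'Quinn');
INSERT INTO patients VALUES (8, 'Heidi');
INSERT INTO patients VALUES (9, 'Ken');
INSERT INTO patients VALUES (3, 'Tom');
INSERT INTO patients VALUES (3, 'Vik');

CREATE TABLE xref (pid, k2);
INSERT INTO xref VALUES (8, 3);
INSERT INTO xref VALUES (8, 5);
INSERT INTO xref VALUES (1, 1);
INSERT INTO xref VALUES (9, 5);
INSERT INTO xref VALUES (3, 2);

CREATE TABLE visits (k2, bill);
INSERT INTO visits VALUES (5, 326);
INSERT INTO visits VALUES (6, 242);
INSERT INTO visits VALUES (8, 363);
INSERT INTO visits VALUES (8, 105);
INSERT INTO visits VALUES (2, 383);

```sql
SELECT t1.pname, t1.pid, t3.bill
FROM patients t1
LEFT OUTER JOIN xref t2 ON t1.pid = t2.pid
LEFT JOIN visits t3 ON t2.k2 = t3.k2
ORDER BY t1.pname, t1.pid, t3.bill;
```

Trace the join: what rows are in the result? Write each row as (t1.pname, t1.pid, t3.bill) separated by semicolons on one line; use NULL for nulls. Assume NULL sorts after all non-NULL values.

(Carol, 6, NULL); (Heidi, 8, 326); (Heidi, 8, NULL); (Ken, 9, 326); (Quinn, 7, NULL); (Tom, 3, 383); (Vik, 3, 383)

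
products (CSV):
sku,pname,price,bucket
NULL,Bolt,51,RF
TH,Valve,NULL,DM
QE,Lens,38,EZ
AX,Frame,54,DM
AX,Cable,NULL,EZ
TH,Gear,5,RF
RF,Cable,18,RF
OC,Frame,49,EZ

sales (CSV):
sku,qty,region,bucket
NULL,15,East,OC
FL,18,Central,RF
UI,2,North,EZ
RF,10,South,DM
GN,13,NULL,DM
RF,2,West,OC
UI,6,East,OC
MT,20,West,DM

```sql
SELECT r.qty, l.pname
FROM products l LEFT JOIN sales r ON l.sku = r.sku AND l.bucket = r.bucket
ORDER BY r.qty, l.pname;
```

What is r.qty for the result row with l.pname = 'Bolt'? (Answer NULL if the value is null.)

LEFT JOIN keeps every row from `products`; unmatched rows get NULL for `sales`'s columns.
Matching on l.sku = r.sku AND l.bucket = r.bucket. A NULL in a compared column never satisfies the condition.
- l[0] sku=NULL, bucket=RF → no match; kept with NULLs on the r side.
- l[1] sku=TH, bucket=DM → no match; kept with NULLs on the r side.
- l[2] sku=QE, bucket=EZ → no match; kept with NULLs on the r side.
- l[3] sku=AX, bucket=DM → no match; kept with NULLs on the r side.
- l[4] sku=AX, bucket=EZ → no match; kept with NULLs on the r side.
- l[5] sku=TH, bucket=RF → no match; kept with NULLs on the r side.
- l[6] sku=RF, bucket=RF → no match; kept with NULLs on the r side.
- l[7] sku=OC, bucket=EZ → no match; kept with NULLs on the r side.

NULL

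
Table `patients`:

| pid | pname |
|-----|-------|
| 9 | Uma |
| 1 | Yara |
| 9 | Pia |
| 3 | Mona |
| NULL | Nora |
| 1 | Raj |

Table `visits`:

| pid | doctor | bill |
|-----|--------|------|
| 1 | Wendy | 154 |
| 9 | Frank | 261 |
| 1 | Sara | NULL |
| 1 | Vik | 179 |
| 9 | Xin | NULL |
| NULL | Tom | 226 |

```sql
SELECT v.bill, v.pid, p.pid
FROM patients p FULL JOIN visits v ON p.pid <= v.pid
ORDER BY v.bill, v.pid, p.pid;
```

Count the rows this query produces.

FULL OUTER JOIN keeps every row from both sides; unmatched rows get NULL for the other side's columns.
Matching on p.pid <= v.pid. A NULL in a compared column never satisfies the condition.
- pid=9: 2 matching v row(s), so 2 row(s) emitted.
- pid=1: 5 matching v row(s), so 5 row(s) emitted.
- pid=9: 2 matching v row(s), so 2 row(s) emitted.
- pid=3: 2 matching v row(s), so 2 row(s) emitted.
- pid=NULL: no v row matches, row kept with v columns NULL.
- pid=1: 5 matching v row(s), so 5 row(s) emitted.
- plus 1 unmatched v row(s), each kept with NULL p columns.
Total: 16 matched + 2 padded = 18 rows.

18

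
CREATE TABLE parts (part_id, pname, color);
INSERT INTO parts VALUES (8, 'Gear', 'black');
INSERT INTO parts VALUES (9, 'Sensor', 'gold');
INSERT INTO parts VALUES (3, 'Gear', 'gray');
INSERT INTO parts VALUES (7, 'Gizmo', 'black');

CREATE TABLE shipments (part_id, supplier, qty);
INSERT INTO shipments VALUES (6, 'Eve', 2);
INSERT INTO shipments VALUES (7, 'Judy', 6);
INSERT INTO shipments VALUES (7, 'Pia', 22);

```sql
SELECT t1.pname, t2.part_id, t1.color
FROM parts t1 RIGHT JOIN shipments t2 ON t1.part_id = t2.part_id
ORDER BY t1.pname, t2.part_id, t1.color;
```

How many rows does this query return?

3

RIGHT JOIN keeps every row from `shipments`; unmatched rows get NULL for `parts`'s columns.
Matching on t1.part_id = t2.part_id.
- t1[0] part_id=8 → no match.
- t1[1] part_id=9 → no match.
- t1[2] part_id=3 → no match.
- t1[3] part_id=7 → 2 match(es) in t2 → 2 row(s).
- 1 row(s) from t2 found no t1 partner → padded with NULL.
Total: 2 matched + 1 padded = 3 rows.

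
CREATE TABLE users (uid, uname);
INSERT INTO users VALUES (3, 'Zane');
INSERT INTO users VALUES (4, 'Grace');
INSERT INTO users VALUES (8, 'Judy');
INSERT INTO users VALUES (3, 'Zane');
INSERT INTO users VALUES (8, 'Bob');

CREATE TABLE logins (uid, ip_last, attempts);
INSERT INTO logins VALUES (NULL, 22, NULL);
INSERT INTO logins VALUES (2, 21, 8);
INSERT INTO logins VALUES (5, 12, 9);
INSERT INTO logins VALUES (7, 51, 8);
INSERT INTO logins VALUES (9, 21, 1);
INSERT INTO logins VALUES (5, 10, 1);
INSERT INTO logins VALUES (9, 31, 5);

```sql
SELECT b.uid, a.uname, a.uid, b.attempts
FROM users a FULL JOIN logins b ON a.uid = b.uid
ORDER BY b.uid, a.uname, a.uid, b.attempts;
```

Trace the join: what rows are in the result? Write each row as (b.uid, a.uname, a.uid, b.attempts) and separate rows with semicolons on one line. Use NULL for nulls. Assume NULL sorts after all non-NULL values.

(2, NULL, NULL, 8); (5, NULL, NULL, 1); (5, NULL, NULL, 9); (7, NULL, NULL, 8); (9, NULL, NULL, 1); (9, NULL, NULL, 5); (NULL, Bob, 8, NULL); (NULL, Grace, 4, NULL); (NULL, Judy, 8, NULL); (NULL, Zane, 3, NULL); (NULL, Zane, 3, NULL); (NULL, NULL, NULL, NULL)

FULL OUTER JOIN keeps every row from both sides; unmatched rows get NULL for the other side's columns.
Matching on a.uid = b.uid. A NULL in a compared column never satisfies the condition.
Matched pairs: 0; unmatched a rows kept: 5; unmatched b rows kept: 7.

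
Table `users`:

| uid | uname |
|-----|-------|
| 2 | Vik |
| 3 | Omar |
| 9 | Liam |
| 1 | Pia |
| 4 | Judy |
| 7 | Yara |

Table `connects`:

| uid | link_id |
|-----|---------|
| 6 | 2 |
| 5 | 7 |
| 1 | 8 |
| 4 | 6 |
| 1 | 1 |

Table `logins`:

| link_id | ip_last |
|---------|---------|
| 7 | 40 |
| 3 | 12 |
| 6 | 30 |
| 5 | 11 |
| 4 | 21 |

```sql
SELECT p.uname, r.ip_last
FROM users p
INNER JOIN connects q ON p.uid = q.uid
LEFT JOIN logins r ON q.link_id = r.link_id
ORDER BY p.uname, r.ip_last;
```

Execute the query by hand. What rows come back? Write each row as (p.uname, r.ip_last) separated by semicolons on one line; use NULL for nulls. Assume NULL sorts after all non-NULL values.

(Judy, 30); (Pia, NULL); (Pia, NULL)

Evaluate left to right. First `users p INNER JOIN connects q` on uid: 3 row(s).
Then LEFT JOIN `logins r` on link_id: each of those 3 rows is kept; rows whose q.link_id has no match in r get NULL for r's columns.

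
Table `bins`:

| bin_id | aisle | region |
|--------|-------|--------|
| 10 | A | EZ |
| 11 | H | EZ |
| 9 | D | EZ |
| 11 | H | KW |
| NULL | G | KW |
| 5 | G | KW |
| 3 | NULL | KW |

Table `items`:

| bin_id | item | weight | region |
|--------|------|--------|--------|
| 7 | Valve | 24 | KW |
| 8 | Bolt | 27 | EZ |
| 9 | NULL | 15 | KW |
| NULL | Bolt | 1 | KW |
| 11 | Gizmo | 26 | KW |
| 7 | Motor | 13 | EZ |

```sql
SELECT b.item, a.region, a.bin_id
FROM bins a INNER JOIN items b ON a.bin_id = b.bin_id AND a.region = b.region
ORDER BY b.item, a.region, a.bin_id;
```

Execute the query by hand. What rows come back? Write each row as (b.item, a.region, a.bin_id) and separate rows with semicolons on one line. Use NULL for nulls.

(Gizmo, KW, 11)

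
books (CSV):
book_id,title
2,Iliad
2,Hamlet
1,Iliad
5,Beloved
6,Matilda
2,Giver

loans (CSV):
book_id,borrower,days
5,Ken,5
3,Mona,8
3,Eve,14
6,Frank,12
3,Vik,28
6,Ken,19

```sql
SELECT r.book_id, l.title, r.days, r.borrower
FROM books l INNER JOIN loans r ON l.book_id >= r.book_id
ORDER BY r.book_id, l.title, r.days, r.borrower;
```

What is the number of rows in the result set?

10

INNER JOIN keeps only pairs where the ON condition holds.
Matching on l.book_id >= r.book_id.
- book_id=2: no matching r row, dropped.
- book_id=2: no matching r row, dropped.
- book_id=1: no matching r row, dropped.
- book_id=5: 4 matching r row(s), so 4 row(s) emitted.
- book_id=6: 6 matching r row(s), so 6 row(s) emitted.
- book_id=2: no matching r row, dropped.
Total: 10 rows.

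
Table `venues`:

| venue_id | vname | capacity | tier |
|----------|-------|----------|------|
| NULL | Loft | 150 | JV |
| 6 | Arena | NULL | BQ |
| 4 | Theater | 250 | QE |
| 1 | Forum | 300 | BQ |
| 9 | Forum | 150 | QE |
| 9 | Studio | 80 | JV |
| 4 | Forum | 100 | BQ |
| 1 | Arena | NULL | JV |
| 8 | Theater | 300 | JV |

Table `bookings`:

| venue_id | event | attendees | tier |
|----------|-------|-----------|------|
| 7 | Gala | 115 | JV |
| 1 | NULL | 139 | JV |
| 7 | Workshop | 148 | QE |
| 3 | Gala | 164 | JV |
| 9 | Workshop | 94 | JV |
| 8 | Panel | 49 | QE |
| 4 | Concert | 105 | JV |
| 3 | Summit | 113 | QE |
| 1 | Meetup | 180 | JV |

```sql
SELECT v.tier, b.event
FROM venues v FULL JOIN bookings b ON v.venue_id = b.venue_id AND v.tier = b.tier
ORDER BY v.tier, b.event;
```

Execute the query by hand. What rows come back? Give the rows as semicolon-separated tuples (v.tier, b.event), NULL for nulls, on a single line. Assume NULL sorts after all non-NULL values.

FULL OUTER JOIN keeps every row from both sides; unmatched rows get NULL for the other side's columns.
Matching on v.venue_id = b.venue_id AND v.tier = b.tier. A NULL in a compared column never satisfies the condition.
Matched pairs: 3; unmatched v rows kept: 7; unmatched b rows kept: 6.

(BQ, NULL); (BQ, NULL); (BQ, NULL); (JV, Meetup); (JV, Workshop); (JV, NULL); (JV, NULL); (JV, NULL); (QE, NULL); (QE, NULL); (NULL, Concert); (NULL, Gala); (NULL, Gala); (NULL, Panel); (NULL, Summit); (NULL, Workshop)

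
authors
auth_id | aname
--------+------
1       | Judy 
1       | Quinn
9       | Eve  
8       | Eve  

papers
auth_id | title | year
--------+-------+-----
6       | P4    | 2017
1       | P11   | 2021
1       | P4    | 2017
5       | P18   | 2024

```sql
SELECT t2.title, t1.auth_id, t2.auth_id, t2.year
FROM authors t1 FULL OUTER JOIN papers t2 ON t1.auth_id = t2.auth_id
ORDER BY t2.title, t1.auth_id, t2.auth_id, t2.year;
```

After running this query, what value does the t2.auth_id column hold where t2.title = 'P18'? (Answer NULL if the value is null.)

FULL OUTER JOIN keeps every row from both sides; unmatched rows get NULL for the other side's columns.
Matching on t1.auth_id = t2.auth_id.
- auth_id=1: 2 matching t2 row(s), so 2 row(s) emitted.
- auth_id=1: 2 matching t2 row(s), so 2 row(s) emitted.
- auth_id=9: no t2 row matches, row kept with t2 columns NULL.
- auth_id=8: no t2 row matches, row kept with t2 columns NULL.
- plus 2 unmatched t2 row(s), each kept with NULL t1 columns.

5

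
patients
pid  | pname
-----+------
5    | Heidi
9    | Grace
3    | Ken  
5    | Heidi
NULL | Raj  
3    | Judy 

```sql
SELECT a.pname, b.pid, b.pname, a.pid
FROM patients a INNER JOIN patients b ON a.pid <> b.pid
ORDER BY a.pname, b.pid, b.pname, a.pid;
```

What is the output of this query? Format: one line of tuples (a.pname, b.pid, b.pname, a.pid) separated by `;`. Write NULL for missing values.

INNER JOIN keeps only pairs where the ON condition holds.
Matching on a.pid <> b.pid. A NULL in a compared column never satisfies the condition.
- a row (pid=5): matches 3 b row(s) → 3 output row(s).
- a row (pid=9): matches 4 b row(s) → 4 output row(s).
- a row (pid=3): matches 3 b row(s) → 3 output row(s).
- a row (pid=5): matches 3 b row(s) → 3 output row(s).
- a row (pid=NULL): no match → dropped.
- a row (pid=3): matches 3 b row(s) → 3 output row(s).

(Grace, 3, Judy, 9); (Grace, 3, Ken, 9); (Grace, 5, Heidi, 9); (Grace, 5, Heidi, 9); (Heidi, 3, Judy, 5); (Heidi, 3, Judy, 5); (Heidi, 3, Ken, 5); (Heidi, 3, Ken, 5); (Heidi, 9, Grace, 5); (Heidi, 9, Grace, 5); (Judy, 5, Heidi, 3); (Judy, 5, Heidi, 3); (Judy, 9, Grace, 3); (Ken, 5, Heidi, 3); (Ken, 5, Heidi, 3); (Ken, 9, Grace, 3)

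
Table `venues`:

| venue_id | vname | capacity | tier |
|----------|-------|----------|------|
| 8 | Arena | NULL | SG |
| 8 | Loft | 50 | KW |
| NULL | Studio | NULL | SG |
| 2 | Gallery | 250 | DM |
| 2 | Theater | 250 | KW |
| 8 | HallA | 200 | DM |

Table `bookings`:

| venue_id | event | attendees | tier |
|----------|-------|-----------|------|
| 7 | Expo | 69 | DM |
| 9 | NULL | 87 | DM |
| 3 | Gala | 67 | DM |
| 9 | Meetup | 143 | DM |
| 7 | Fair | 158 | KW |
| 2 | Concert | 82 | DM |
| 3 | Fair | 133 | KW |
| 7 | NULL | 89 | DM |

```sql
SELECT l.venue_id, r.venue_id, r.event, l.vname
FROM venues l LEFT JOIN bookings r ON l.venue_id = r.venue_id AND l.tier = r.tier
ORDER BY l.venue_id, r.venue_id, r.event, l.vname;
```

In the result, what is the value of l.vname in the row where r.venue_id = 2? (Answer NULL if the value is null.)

Gallery

LEFT JOIN keeps every row from `venues`; unmatched rows get NULL for `bookings`'s columns.
Matching on l.venue_id = r.venue_id AND l.tier = r.tier. A NULL in a compared column never satisfies the condition.
- l row (venue_id=8, tier=SG): no match → kept, r columns NULL.
- l row (venue_id=8, tier=KW): no match → kept, r columns NULL.
- l row (venue_id=NULL, tier=SG): no match → kept, r columns NULL.
- l row (venue_id=2, tier=DM): matches 1 r row(s) → 1 output row(s).
- l row (venue_id=2, tier=KW): no match → kept, r columns NULL.
- l row (venue_id=8, tier=DM): no match → kept, r columns NULL.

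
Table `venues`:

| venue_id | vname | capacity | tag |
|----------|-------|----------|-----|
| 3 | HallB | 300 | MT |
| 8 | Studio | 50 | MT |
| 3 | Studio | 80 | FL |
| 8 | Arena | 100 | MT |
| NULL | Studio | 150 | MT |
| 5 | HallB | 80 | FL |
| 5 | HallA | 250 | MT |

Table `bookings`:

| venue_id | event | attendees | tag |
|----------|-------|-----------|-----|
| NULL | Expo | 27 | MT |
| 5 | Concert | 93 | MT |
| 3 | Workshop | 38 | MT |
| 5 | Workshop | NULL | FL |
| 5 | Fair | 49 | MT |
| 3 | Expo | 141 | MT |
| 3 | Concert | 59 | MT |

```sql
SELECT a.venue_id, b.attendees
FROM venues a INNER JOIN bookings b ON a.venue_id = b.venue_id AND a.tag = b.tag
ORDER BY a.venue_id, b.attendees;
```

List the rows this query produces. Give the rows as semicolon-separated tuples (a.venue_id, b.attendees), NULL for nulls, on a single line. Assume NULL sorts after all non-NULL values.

INNER JOIN keeps only pairs where the ON condition holds.
Matching on a.venue_id = b.venue_id AND a.tag = b.tag. A NULL in a compared column never satisfies the condition.
Matched pairs: 6.

(3, 38); (3, 59); (3, 141); (5, 49); (5, 93); (5, NULL)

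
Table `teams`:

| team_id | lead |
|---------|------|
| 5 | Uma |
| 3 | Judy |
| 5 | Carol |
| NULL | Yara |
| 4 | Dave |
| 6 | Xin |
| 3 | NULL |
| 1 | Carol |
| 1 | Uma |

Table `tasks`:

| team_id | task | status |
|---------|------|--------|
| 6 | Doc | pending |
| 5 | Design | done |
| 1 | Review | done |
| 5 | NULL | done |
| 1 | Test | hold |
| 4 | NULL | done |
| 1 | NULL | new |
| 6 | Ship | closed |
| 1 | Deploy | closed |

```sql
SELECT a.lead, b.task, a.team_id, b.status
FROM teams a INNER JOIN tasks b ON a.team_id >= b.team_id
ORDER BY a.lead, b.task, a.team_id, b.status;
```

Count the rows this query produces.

INNER JOIN keeps only pairs where the ON condition holds.
Matching on a.team_id >= b.team_id. A NULL in a compared column never satisfies the condition.
- team_id=5: 7 matching b row(s), so 7 row(s) emitted.
- team_id=3: 4 matching b row(s), so 4 row(s) emitted.
- team_id=5: 7 matching b row(s), so 7 row(s) emitted.
- team_id=NULL: no matching b row, dropped.
- team_id=4: 5 matching b row(s), so 5 row(s) emitted.
- team_id=6: 9 matching b row(s), so 9 row(s) emitted.
- team_id=3: 4 matching b row(s), so 4 row(s) emitted.
- team_id=1: 4 matching b row(s), so 4 row(s) emitted.
- team_id=1: 4 matching b row(s), so 4 row(s) emitted.
Total: 44 rows.

44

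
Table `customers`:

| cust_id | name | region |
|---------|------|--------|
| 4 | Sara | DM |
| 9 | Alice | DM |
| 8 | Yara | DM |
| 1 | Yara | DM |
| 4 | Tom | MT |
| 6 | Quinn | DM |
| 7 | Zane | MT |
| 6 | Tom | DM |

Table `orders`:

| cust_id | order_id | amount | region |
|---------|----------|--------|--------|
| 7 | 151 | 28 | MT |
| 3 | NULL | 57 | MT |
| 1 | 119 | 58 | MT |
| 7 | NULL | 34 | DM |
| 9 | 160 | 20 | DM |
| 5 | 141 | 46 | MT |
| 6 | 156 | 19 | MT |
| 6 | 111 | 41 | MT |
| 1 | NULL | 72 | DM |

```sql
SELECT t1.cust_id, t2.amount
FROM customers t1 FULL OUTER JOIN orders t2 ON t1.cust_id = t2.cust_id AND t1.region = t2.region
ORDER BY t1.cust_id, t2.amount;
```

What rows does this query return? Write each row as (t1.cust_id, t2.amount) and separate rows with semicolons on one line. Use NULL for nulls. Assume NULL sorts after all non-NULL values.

FULL OUTER JOIN keeps every row from both sides; unmatched rows get NULL for the other side's columns.
Matching on t1.cust_id = t2.cust_id AND t1.region = t2.region.
Matched pairs: 3; unmatched t1 rows kept: 5; unmatched t2 rows kept: 6.

(1, 72); (4, NULL); (4, NULL); (6, NULL); (6, NULL); (7, 28); (8, NULL); (9, 20); (NULL, 19); (NULL, 34); (NULL, 41); (NULL, 46); (NULL, 57); (NULL, 58)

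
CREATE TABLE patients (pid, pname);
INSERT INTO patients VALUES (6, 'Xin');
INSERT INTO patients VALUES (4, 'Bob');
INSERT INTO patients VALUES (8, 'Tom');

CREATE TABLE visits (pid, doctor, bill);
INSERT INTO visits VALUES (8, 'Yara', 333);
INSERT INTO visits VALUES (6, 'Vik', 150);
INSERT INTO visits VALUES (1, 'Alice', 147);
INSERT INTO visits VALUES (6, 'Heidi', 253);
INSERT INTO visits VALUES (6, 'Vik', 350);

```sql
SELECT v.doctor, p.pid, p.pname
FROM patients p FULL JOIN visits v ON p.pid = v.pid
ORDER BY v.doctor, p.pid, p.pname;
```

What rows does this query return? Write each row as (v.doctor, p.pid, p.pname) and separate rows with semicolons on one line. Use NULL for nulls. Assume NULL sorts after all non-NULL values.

(Alice, NULL, NULL); (Heidi, 6, Xin); (Vik, 6, Xin); (Vik, 6, Xin); (Yara, 8, Tom); (NULL, 4, Bob)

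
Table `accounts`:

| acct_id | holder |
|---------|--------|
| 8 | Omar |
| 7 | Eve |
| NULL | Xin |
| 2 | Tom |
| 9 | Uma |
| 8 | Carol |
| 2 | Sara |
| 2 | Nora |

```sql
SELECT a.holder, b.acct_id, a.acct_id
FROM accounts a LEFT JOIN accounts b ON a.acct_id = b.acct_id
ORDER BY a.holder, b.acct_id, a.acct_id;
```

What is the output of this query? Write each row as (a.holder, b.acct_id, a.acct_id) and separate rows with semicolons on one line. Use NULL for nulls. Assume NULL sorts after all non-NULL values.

LEFT JOIN keeps every row from `accounts a`; unmatched rows get NULL for `accounts b`'s columns.
Matching on a.acct_id = b.acct_id. A NULL in a compared column never satisfies the condition.
- a row (acct_id=8): matches 2 b row(s) → 2 output row(s).
- a row (acct_id=7): matches 1 b row(s) → 1 output row(s).
- a row (acct_id=NULL): no match → kept, b columns NULL.
- a row (acct_id=2): matches 3 b row(s) → 3 output row(s).
- a row (acct_id=9): matches 1 b row(s) → 1 output row(s).
- a row (acct_id=8): matches 2 b row(s) → 2 output row(s).
- a row (acct_id=2): matches 3 b row(s) → 3 output row(s).
- a row (acct_id=2): matches 3 b row(s) → 3 output row(s).

(Carol, 8, 8); (Carol, 8, 8); (Eve, 7, 7); (Nora, 2, 2); (Nora, 2, 2); (Nora, 2, 2); (Omar, 8, 8); (Omar, 8, 8); (Sara, 2, 2); (Sara, 2, 2); (Sara, 2, 2); (Tom, 2, 2); (Tom, 2, 2); (Tom, 2, 2); (Uma, 9, 9); (Xin, NULL, NULL)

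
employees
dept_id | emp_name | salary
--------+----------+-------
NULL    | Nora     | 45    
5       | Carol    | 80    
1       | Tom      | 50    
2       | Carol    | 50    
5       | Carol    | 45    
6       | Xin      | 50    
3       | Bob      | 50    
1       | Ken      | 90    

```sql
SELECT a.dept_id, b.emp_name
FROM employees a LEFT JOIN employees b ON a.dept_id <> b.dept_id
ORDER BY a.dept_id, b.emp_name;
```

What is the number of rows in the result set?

LEFT JOIN keeps every row from `employees a`; unmatched rows get NULL for `employees b`'s columns.
Matching on a.dept_id <> b.dept_id. A NULL in a compared column never satisfies the condition.
Matched pairs: 38; unmatched a rows kept: 1.
Total: 38 matched + 1 padded = 39 rows.

39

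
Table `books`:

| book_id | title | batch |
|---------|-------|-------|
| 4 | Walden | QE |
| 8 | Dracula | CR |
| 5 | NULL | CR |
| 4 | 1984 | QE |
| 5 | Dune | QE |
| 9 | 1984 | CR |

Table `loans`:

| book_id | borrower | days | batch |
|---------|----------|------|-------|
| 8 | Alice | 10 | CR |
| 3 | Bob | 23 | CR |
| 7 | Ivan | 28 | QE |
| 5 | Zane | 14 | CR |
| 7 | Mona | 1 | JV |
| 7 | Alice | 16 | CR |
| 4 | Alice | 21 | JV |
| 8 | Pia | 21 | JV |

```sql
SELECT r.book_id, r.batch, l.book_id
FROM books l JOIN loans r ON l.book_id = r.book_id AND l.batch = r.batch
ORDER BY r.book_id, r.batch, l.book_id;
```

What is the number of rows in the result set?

2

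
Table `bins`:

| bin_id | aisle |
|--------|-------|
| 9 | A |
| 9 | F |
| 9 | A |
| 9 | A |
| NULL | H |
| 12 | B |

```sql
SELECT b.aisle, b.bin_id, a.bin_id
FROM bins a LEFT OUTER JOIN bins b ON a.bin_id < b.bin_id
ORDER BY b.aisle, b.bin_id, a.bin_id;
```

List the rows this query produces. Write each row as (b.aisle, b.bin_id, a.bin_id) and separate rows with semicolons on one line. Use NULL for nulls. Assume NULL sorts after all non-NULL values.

(B, 12, 9); (B, 12, 9); (B, 12, 9); (B, 12, 9); (NULL, NULL, 12); (NULL, NULL, NULL)

LEFT JOIN keeps every row from `bins a`; unmatched rows get NULL for `bins b`'s columns.
Matching on a.bin_id < b.bin_id. A NULL in a compared column never satisfies the condition.
- a (bin_id=9) pairs with 1 row(s) of b.
- a (bin_id=9) pairs with 1 row(s) of b.
- a (bin_id=9) pairs with 1 row(s) of b.
- a (bin_id=9) pairs with 1 row(s) of b.
- a (bin_id=NULL) has no partner → padded with NULL.
- a (bin_id=12) has no partner → padded with NULL.
After projecting and ordering:
b.aisle | b.bin_id | a.bin_id
B | 12 | 9
B | 12 | 9
B | 12 | 9
B | 12 | 9
NULL | NULL | 12
NULL | NULL | NULL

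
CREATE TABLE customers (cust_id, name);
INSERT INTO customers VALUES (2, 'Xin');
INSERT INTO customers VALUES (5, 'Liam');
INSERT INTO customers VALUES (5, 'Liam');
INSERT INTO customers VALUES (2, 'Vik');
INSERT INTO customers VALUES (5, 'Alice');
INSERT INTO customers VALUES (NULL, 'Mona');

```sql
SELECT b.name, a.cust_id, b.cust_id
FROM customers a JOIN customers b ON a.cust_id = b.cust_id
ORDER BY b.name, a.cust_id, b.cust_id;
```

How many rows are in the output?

13

INNER JOIN keeps only pairs where the ON condition holds.
Matching on a.cust_id = b.cust_id. A NULL in a compared column never satisfies the condition.
Matched pairs: 13.
Total: 13 rows.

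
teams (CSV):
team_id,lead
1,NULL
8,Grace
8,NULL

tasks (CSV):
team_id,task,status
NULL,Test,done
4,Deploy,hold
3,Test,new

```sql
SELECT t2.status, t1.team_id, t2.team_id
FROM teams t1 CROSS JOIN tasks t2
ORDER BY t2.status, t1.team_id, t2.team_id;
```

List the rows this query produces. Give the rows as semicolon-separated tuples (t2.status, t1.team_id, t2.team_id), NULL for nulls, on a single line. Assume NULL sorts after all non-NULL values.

(done, 1, NULL); (done, 8, NULL); (done, 8, NULL); (hold, 1, 4); (hold, 8, 4); (hold, 8, 4); (new, 1, 3); (new, 8, 3); (new, 8, 3)

CROSS JOIN pairs every row of `teams` with every row of `tasks`: 3 × 3 = 9 rows.
After projecting and ordering:
t2.status | t1.team_id | t2.team_id
done | 1 | NULL
done | 8 | NULL
done | 8 | NULL
hold | 1 | 4
hold | 8 | 4
hold | 8 | 4
new | 1 | 3
new | 8 | 3
new | 8 | 3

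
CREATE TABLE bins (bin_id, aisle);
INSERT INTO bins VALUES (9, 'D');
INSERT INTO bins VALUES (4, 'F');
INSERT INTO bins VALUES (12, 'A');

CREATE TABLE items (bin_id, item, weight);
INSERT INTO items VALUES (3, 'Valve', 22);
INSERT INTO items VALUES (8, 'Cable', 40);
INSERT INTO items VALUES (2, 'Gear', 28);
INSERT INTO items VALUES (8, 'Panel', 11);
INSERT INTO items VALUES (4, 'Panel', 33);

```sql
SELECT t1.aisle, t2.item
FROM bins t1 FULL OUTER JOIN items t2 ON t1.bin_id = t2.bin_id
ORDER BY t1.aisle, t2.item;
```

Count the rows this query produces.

FULL OUTER JOIN keeps every row from both sides; unmatched rows get NULL for the other side's columns.
Matching on t1.bin_id = t2.bin_id.
- t1 (bin_id=9) has no partner → padded with NULL.
- t1 (bin_id=4) pairs with 1 row(s) of t2.
- t1 (bin_id=12) has no partner → padded with NULL.
- 4 row(s) from t2 found no t1 partner → padded with NULL.
Total: 1 matched + 6 padded = 7 rows.

7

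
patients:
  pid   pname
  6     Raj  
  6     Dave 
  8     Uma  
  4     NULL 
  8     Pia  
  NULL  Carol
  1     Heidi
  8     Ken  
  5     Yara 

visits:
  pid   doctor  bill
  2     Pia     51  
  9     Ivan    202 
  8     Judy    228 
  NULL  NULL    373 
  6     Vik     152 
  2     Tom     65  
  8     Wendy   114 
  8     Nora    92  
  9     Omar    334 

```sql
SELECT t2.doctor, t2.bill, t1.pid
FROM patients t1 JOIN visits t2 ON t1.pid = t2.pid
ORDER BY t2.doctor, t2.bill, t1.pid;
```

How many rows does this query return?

11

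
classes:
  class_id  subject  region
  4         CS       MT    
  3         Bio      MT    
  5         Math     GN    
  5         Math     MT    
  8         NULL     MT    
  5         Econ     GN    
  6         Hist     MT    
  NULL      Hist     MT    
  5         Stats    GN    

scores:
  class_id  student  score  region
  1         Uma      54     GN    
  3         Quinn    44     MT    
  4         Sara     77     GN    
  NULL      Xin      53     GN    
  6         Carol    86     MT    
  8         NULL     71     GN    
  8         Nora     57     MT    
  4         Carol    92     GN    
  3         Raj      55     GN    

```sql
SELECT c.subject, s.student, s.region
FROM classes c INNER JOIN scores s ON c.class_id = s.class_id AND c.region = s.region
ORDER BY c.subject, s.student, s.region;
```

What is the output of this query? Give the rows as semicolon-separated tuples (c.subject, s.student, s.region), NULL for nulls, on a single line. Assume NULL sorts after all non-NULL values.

(Bio, Quinn, MT); (Hist, Carol, MT); (NULL, Nora, MT)

INNER JOIN keeps only pairs where the ON condition holds.
Matching on c.class_id = s.class_id AND c.region = s.region. A NULL in a compared column never satisfies the condition.
- c (class_id=4, region=MT) has no partner → excluded.
- c (class_id=3, region=MT) pairs with 1 row(s) of s.
- c (class_id=5, region=GN) has no partner → excluded.
- c (class_id=5, region=MT) has no partner → excluded.
- c (class_id=8, region=MT) pairs with 1 row(s) of s.
- c (class_id=5, region=GN) has no partner → excluded.
- c (class_id=6, region=MT) pairs with 1 row(s) of s.
- c (class_id=NULL, region=MT) has no partner → excluded.
- c (class_id=5, region=GN) has no partner → excluded.
After projecting and ordering:
c.subject | s.student | s.region
Bio | Quinn | MT
Hist | Carol | MT
NULL | Nora | MT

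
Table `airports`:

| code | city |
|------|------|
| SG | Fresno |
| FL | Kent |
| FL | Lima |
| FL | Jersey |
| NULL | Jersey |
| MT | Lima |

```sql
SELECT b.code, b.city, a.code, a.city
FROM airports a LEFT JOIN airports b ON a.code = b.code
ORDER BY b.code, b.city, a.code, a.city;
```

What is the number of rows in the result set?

LEFT JOIN keeps every row from `airports a`; unmatched rows get NULL for `airports b`'s columns.
Matching on a.code = b.code. A NULL in a compared column never satisfies the condition.
- a[0] code=SG → 1 match(es) in b → 1 row(s).
- a[1] code=FL → 3 match(es) in b → 3 row(s).
- a[2] code=FL → 3 match(es) in b → 3 row(s).
- a[3] code=FL → 3 match(es) in b → 3 row(s).
- a[4] code=NULL → no match; kept with NULLs on the b side.
- a[5] code=MT → 1 match(es) in b → 1 row(s).
Total: 11 matched + 1 padded = 12 rows.

12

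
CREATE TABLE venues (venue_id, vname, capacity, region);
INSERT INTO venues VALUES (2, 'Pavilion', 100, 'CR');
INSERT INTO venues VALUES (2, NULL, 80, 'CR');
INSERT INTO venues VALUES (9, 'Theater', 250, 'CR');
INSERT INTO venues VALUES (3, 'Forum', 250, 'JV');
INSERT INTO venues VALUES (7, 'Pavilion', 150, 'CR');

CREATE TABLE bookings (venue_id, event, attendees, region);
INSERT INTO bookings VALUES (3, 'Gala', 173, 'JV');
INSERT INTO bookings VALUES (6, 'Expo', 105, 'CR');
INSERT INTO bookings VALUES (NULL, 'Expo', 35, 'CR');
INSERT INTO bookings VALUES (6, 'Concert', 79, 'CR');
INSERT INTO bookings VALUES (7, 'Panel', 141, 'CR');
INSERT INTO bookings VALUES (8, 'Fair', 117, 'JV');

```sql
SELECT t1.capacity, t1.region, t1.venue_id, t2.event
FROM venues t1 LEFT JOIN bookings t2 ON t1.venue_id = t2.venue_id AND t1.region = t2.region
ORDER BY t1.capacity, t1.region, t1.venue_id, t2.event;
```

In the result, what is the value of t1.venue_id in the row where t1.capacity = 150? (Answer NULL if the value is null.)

7

LEFT JOIN keeps every row from `venues`; unmatched rows get NULL for `bookings`'s columns.
Matching on t1.venue_id = t2.venue_id AND t1.region = t2.region. A NULL in a compared column never satisfies the condition.
- t1 row (venue_id=2, region=CR): no match → kept, t2 columns NULL.
- t1 row (venue_id=2, region=CR): no match → kept, t2 columns NULL.
- t1 row (venue_id=9, region=CR): no match → kept, t2 columns NULL.
- t1 row (venue_id=3, region=JV): matches 1 t2 row(s) → 1 output row(s).
- t1 row (venue_id=7, region=CR): matches 1 t2 row(s) → 1 output row(s).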